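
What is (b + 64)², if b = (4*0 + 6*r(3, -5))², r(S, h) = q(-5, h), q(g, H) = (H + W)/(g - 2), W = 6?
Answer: 10061584/2401 ≈ 4190.6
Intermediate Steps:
q(g, H) = (6 + H)/(-2 + g) (q(g, H) = (H + 6)/(g - 2) = (6 + H)/(-2 + g))
r(S, h) = -6/7 - h/7 (r(S, h) = (6 + h)/(-2 - 5) = (6 + h)/(-7) = -(6 + h)/7 = -6/7 - h/7)
b = 36/49 (b = (4*0 + 6*(-6/7 - ⅐*(-5)))² = (0 + 6*(-6/7 + 5/7))² = (0 + 6*(-⅐))² = (0 - 6/7)² = (-6/7)² = 36/49 ≈ 0.73469)
(b + 64)² = (36/49 + 64)² = (3172/49)² = 10061584/2401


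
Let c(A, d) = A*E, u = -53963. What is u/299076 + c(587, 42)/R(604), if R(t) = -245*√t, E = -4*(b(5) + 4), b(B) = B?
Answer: -53963/299076 + 10566*√151/36995 ≈ 3.3292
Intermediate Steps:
E = -36 (E = -4*(5 + 4) = -4*9 = -36)
c(A, d) = -36*A (c(A, d) = A*(-36) = -36*A)
u/299076 + c(587, 42)/R(604) = -53963/299076 + (-36*587)/((-490*√151)) = -53963*1/299076 - 21132*(-√151/73990) = -53963/299076 - 21132*(-√151/73990) = -53963/299076 - (-10566)*√151/36995 = -53963/299076 + 10566*√151/36995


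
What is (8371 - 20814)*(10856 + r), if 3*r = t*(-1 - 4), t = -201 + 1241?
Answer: -340540024/3 ≈ -1.1351e+8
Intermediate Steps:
t = 1040
r = -5200/3 (r = (1040*(-1 - 4))/3 = (1040*(-5))/3 = (⅓)*(-5200) = -5200/3 ≈ -1733.3)
(8371 - 20814)*(10856 + r) = (8371 - 20814)*(10856 - 5200/3) = -12443*27368/3 = -340540024/3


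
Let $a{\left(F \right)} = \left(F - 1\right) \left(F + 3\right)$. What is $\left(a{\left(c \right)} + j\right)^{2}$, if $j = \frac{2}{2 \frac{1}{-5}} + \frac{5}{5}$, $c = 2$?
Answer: $1$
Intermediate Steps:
$j = -4$ ($j = \frac{2}{2 \left(- \frac{1}{5}\right)} + 5 \cdot \frac{1}{5} = \frac{2}{- \frac{2}{5}} + 1 = 2 \left(- \frac{5}{2}\right) + 1 = -5 + 1 = -4$)
$a{\left(F \right)} = \left(-1 + F\right) \left(3 + F\right)$
$\left(a{\left(c \right)} + j\right)^{2} = \left(\left(-3 + 2^{2} + 2 \cdot 2\right) - 4\right)^{2} = \left(\left(-3 + 4 + 4\right) - 4\right)^{2} = \left(5 - 4\right)^{2} = 1^{2} = 1$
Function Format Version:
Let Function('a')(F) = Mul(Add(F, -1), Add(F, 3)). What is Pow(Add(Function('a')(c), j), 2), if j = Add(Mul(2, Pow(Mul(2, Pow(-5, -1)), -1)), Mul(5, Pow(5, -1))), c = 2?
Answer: 1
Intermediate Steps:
j = -4 (j = Add(Mul(2, Pow(Mul(2, Rational(-1, 5)), -1)), Mul(5, Rational(1, 5))) = Add(Mul(2, Pow(Rational(-2, 5), -1)), 1) = Add(Mul(2, Rational(-5, 2)), 1) = Add(-5, 1) = -4)
Function('a')(F) = Mul(Add(-1, F), Add(3, F))
Pow(Add(Function('a')(c), j), 2) = Pow(Add(Add(-3, Pow(2, 2), Mul(2, 2)), -4), 2) = Pow(Add(Add(-3, 4, 4), -4), 2) = Pow(Add(5, -4), 2) = Pow(1, 2) = 1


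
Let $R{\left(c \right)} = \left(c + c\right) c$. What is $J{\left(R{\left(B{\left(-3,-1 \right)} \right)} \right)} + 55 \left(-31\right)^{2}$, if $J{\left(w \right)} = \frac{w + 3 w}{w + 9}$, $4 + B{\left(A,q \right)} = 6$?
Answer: $\frac{898567}{17} \approx 52857.0$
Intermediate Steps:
$B{\left(A,q \right)} = 2$ ($B{\left(A,q \right)} = -4 + 6 = 2$)
$R{\left(c \right)} = 2 c^{2}$ ($R{\left(c \right)} = 2 c c = 2 c^{2}$)
$J{\left(w \right)} = \frac{4 w}{9 + w}$
$J{\left(R{\left(B{\left(-3,-1 \right)} \right)} \right)} + 55 \left(-31\right)^{2} = \frac{4 \cdot 2 \cdot 2^{2}}{9 + 2 \cdot 2^{2}} + 55 \left(-31\right)^{2} = \frac{4 \cdot 2 \cdot 4}{9 + 2 \cdot 4} + 55 \cdot 961 = 4 \cdot 8 \frac{1}{9 + 8} + 52855 = 4 \cdot 8 \cdot \frac{1}{17} + 52855 = \frac{32}{17} + 52855 = \frac{898567}{17}$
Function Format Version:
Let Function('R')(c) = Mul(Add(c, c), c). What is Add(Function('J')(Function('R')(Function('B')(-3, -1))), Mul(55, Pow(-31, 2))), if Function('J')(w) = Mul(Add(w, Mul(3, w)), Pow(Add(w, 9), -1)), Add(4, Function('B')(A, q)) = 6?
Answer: Rational(898567, 17) ≈ 52857.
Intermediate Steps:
Function('B')(A, q) = 2 (Function('B')(A, q) = Add(-4, 6) = 2)
Function('R')(c) = Mul(2, Pow(c, 2)) (Function('R')(c) = Mul(Mul(2, c), c) = Mul(2, Pow(c, 2)))
Function('J')(w) = Mul(4, w, Pow(Add(9, w), -1)) (Function('J')(w) = Mul(Mul(4, w), Pow(Add(9, w), -1)) = Mul(4, w, Pow(Add(9, w), -1)))
Add(Function('J')(Function('R')(Function('B')(-3, -1))), Mul(55, Pow(-31, 2))) = Add(Mul(4, Mul(2, Pow(2, 2)), Pow(Add(9, Mul(2, Pow(2, 2))), -1)), Mul(55, Pow(-31, 2))) = Add(Mul(4, Mul(2, 4), Pow(Add(9, Mul(2, 4)), -1)), Mul(55, 961)) = Add(Mul(4, 8, Pow(Add(9, 8), -1)), 52855) = Add(Mul(4, 8, Pow(17, -1)), 52855) = Add(Mul(4, 8, Rational(1, 17)), 52855) = Add(Rational(32, 17), 52855) = Rational(898567, 17)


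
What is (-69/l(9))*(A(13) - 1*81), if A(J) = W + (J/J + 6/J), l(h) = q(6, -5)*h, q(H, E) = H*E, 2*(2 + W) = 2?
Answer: -8027/390 ≈ -20.582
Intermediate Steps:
W = -1 (W = -2 + (1/2)*2 = -2 + 1 = -1)
q(H, E) = E*H
l(h) = -30*h (l(h) = (-5*6)*h = -30*h)
A(J) = 6/J (A(J) = -1 + (J/J + 6/J) = -1 + (1 + 6/J) = 6/J)
(-69/l(9))*(A(13) - 1*81) = (-69/((-30*9)))*(6/13 - 1*81) = (-69/(-270))*(6*(1/13) - 81) = (-69*(-1/270))*(6/13 - 81) = (23/90)*(-1047/13) = -8027/390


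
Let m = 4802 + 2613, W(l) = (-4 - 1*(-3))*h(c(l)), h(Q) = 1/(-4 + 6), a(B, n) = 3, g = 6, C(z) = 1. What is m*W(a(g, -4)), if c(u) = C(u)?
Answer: -7415/2 ≈ -3707.5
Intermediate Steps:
c(u) = 1
h(Q) = ½ (h(Q) = 1/2 = ½)
W(l) = -½ (W(l) = (-4 - 1*(-3))*(½) = (-4 + 3)*(½) = -1*½ = -½)
m = 7415
m*W(a(g, -4)) = 7415*(-½) = -7415/2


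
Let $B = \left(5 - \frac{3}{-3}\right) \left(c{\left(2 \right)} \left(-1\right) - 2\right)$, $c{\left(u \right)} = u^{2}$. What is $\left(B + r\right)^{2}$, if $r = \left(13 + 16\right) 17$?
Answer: $208849$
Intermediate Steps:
$r = 493$ ($r = 29 \cdot 17 = 493$)
$B = -36$ ($B = \left(5 - \frac{3}{-3}\right) \left(2^{2} \left(-1\right) - 2\right) = \left(5 - -1\right) \left(4 \left(-1\right) - 2\right) = \left(5 + 1\right) \left(-4 - 2\right) = 6 \left(-6\right) = -36$)
$\left(B + r\right)^{2} = \left(-36 + 493\right)^{2} = 457^{2} = 208849$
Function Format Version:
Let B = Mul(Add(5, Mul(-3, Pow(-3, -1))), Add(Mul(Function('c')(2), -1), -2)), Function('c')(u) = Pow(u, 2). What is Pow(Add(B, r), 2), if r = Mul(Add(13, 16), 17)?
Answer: 208849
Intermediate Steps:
r = 493 (r = Mul(29, 17) = 493)
B = -36 (B = Mul(Add(5, Mul(-3, Pow(-3, -1))), Add(Mul(Pow(2, 2), -1), -2)) = Mul(Add(5, Mul(-3, Rational(-1, 3))), Add(Mul(4, -1), -2)) = Mul(Add(5, 1), Add(-4, -2)) = Mul(6, -6) = -36)
Pow(Add(B, r), 2) = Pow(Add(-36, 493), 2) = Pow(457, 2) = 208849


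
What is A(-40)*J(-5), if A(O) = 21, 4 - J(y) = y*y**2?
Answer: 2709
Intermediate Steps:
J(y) = 4 - y**3 (J(y) = 4 - y*y**2 = 4 - y**3)
A(-40)*J(-5) = 21*(4 - 1*(-5)**3) = 21*(4 - 1*(-125)) = 21*(4 + 125) = 21*129 = 2709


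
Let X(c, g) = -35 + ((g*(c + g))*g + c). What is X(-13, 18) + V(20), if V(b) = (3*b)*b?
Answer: 2772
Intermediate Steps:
V(b) = 3*b**2
X(c, g) = -35 + c + g**2*(c + g) (X(c, g) = -35 + (g**2*(c + g) + c) = -35 + (c + g**2*(c + g)) = -35 + c + g**2*(c + g))
X(-13, 18) + V(20) = (-35 - 13 + 18**3 - 13*18**2) + 3*20**2 = (-35 - 13 + 5832 - 13*324) + 3*400 = (-35 - 13 + 5832 - 4212) + 1200 = 1572 + 1200 = 2772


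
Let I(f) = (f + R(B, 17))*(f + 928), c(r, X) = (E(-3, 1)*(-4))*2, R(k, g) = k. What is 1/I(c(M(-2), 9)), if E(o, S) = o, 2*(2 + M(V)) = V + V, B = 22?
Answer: 1/43792 ≈ 2.2835e-5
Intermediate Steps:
M(V) = -2 + V (M(V) = -2 + (V + V)/2 = -2 + (2*V)/2 = -2 + V)
c(r, X) = 24 (c(r, X) = -3*(-4)*2 = 12*2 = 24)
I(f) = (22 + f)*(928 + f) (I(f) = (f + 22)*(f + 928) = (22 + f)*(928 + f))
1/I(c(M(-2), 9)) = 1/(20416 + 24² + 950*24) = 1/(20416 + 576 + 22800) = 1/43792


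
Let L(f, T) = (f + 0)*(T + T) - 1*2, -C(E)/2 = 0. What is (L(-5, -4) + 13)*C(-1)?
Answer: 0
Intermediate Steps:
C(E) = 0 (C(E) = -2*0 = 0)
L(f, T) = -2 + 2*T*f (L(f, T) = f*(2*T) - 2 = 2*T*f - 2 = -2 + 2*T*f)
(L(-5, -4) + 13)*C(-1) = ((-2 + 2*(-4)*(-5)) + 13)*0 = ((-2 + 40) + 13)*0 = (38 + 13)*0 = 51*0 = 0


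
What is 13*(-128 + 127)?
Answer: -13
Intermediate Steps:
13*(-128 + 127) = 13*(-1) = -13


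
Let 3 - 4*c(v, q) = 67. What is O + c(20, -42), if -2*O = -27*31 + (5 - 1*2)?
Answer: 401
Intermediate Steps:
c(v, q) = -16 (c(v, q) = ¾ - ¼*67 = ¾ - 67/4 = -16)
O = 417 (O = -(-27*31 + (5 - 1*2))/2 = -(-837 + (5 - 2))/2 = -(-837 + 3)/2 = -½*(-834) = 417)
O + c(20, -42) = 417 - 16 = 401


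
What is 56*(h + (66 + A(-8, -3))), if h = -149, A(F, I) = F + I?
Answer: -5264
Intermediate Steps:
56*(h + (66 + A(-8, -3))) = 56*(-149 + (66 + (-8 - 3))) = 56*(-149 + (66 - 11)) = 56*(-149 + 55) = 56*(-94) = -5264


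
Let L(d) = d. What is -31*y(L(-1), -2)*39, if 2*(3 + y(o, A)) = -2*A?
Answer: 1209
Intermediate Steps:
y(o, A) = -3 - A (y(o, A) = -3 + (-2*A)/2 = -3 - A)
-31*y(L(-1), -2)*39 = -31*(-3 - 1*(-2))*39 = -31*(-3 + 2)*39 = -31*(-1)*39 = 31*39 = 1209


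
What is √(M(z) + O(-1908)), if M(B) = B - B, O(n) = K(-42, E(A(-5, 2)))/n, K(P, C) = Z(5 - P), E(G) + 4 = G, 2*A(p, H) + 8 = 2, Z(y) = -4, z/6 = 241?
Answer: √53/159 ≈ 0.045787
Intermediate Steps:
z = 1446 (z = 6*241 = 1446)
A(p, H) = -3 (A(p, H) = -4 + (½)*2 = -4 + 1 = -3)
E(G) = -4 + G
K(P, C) = -4
O(n) = -4/n
M(B) = 0
√(M(z) + O(-1908)) = √(0 - 4/(-1908)) = √(0 - 4*(-1/1908)) = √(0 + 1/477) = √(1/477) = √53/159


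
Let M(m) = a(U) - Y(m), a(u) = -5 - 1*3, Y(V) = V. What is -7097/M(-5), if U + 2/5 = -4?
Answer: 7097/3 ≈ 2365.7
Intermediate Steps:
U = -22/5 (U = -2/5 - 4 = -22/5 ≈ -4.4000)
a(u) = -8 (a(u) = -5 - 3 = -8)
M(m) = -8 - m
-7097/M(-5) = -7097/(-8 - 1*(-5)) = -7097/(-8 + 5) = -7097/(-3) = -7097*(-1/3) = 7097/3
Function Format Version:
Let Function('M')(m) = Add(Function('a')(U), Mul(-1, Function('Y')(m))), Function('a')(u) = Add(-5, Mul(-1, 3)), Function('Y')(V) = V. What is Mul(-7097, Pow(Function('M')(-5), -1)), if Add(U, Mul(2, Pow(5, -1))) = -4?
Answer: Rational(7097, 3) ≈ 2365.7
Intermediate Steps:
U = Rational(-22, 5) (U = Add(Rational(-2, 5), -4) = Rational(-22, 5) ≈ -4.4000)
Function('a')(u) = -8 (Function('a')(u) = Add(-5, -3) = -8)
Function('M')(m) = Add(-8, Mul(-1, m))
Mul(-7097, Pow(Function('M')(-5), -1)) = Mul(-7097, Pow(Add(-8, Mul(-1, -5)), -1)) = Mul(-7097, Pow(Add(-8, 5), -1)) = Mul(-7097, Pow(-3, -1)) = Mul(-7097, Rational(-1, 3)) = Rational(7097, 3)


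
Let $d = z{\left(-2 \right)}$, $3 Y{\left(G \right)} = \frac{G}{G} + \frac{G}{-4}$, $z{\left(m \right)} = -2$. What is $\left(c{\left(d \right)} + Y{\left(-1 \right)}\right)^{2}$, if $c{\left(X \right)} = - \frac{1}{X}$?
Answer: $\frac{121}{144} \approx 0.84028$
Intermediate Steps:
$Y{\left(G \right)} = \frac{1}{3} - \frac{G}{12}$ ($Y{\left(G \right)} = \frac{\frac{G}{G} + \frac{G}{-4}}{3} = \frac{1 + G \left(- \frac{1}{4}\right)}{3} = \frac{1 - \frac{G}{4}}{3} = \frac{1}{3} - \frac{G}{12}$)
$d = -2$
$\left(c{\left(d \right)} + Y{\left(-1 \right)}\right)^{2} = \left(- \frac{1}{-2} + \left(\frac{1}{3} - - \frac{1}{12}\right)\right)^{2} = \left(\left(-1\right) \left(- \frac{1}{2}\right) + \left(\frac{1}{3} + \frac{1}{12}\right)\right)^{2} = \left(\frac{1}{2} + \frac{5}{12}\right)^{2} = \left(\frac{11}{12}\right)^{2} = \frac{121}{144}$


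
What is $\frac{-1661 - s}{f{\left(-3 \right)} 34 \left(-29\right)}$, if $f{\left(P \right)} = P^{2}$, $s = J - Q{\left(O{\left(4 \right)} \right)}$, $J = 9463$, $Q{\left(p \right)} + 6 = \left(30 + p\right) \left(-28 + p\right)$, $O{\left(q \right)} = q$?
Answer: $\frac{1991}{1479} \approx 1.3462$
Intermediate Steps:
$Q{\left(p \right)} = -6 + \left(-28 + p\right) \left(30 + p\right)$ ($Q{\left(p \right)} = -6 + \left(30 + p\right) \left(-28 + p\right) = -6 + \left(-28 + p\right) \left(30 + p\right)$)
$s = 10285$ ($s = 9463 - \left(-846 + 4^{2} + 2 \cdot 4\right) = 9463 - \left(-846 + 16 + 8\right) = 9463 - -822 = 9463 + 822 = 10285$)
$\frac{-1661 - s}{f{\left(-3 \right)} 34 \left(-29\right)} = \frac{-1661 - 10285}{\left(-3\right)^{2} \cdot 34 \left(-29\right)} = \frac{-1661 - 10285}{9 \cdot 34 \left(-29\right)} = - \frac{11946}{306 \left(-29\right)} = - \frac{11946}{-8874} = \left(-11946\right) \left(- \frac{1}{8874}\right) = \frac{1991}{1479}$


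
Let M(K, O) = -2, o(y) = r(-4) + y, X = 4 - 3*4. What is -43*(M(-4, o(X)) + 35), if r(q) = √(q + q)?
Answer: -1419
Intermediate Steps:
X = -8 (X = 4 - 12 = -8)
r(q) = √2*√q (r(q) = √(2*q) = √2*√q)
o(y) = y + 2*I*√2 (o(y) = √2*√(-4) + y = √2*(2*I) + y = 2*I*√2 + y = y + 2*I*√2)
-43*(M(-4, o(X)) + 35) = -43*(-2 + 35) = -43*33 = -1419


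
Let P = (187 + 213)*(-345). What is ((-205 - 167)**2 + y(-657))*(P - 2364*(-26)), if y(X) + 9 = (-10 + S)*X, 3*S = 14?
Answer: -10858851144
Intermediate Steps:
S = 14/3 (S = (1/3)*14 = 14/3 ≈ 4.6667)
y(X) = -9 - 16*X/3 (y(X) = -9 + (-10 + 14/3)*X = -9 - 16*X/3)
P = -138000 (P = 400*(-345) = -138000)
((-205 - 167)**2 + y(-657))*(P - 2364*(-26)) = ((-205 - 167)**2 + (-9 - 16/3*(-657)))*(-138000 - 2364*(-26)) = ((-372)**2 + (-9 + 3504))*(-138000 + 61464) = (138384 + 3495)*(-76536) = 141879*(-76536) = -10858851144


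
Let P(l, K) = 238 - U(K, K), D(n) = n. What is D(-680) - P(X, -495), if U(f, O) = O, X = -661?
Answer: -1413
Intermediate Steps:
P(l, K) = 238 - K
D(-680) - P(X, -495) = -680 - (238 - 1*(-495)) = -680 - (238 + 495) = -680 - 1*733 = -680 - 733 = -1413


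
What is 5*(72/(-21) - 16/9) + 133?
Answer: 6739/63 ≈ 106.97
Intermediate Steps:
5*(72/(-21) - 16/9) + 133 = 5*(72*(-1/21) - 16*⅑) + 133 = 5*(-24/7 - 16/9) + 133 = 5*(-328/63) + 133 = -1640/63 + 133 = 6739/63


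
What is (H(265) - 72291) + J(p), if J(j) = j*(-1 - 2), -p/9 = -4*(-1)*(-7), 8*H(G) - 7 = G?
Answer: -73013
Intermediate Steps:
H(G) = 7/8 + G/8
p = 252 (p = -9*(-4*(-1))*(-7) = -36*(-7) = -9*(-28) = 252)
J(j) = -3*j (J(j) = j*(-3) = -3*j)
(H(265) - 72291) + J(p) = ((7/8 + (1/8)*265) - 72291) - 3*252 = ((7/8 + 265/8) - 72291) - 756 = (34 - 72291) - 756 = -72257 - 756 = -73013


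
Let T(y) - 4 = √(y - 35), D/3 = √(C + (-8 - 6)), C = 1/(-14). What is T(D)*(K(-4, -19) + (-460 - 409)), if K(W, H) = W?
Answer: -3492 - 873*√(-6860 + 42*I*√2758)/14 ≈ -4312.0 - 5229.4*I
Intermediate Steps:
C = -1/14 ≈ -0.071429
D = 3*I*√2758/14 (D = 3*√(-1/14 + (-8 - 6)) = 3*√(-1/14 - 14) = 3*√(-197/14) = 3*(I*√2758/14) = 3*I*√2758/14 ≈ 11.254*I)
T(y) = 4 + √(-35 + y) (T(y) = 4 + √(y - 35) = 4 + √(-35 + y))
T(D)*(K(-4, -19) + (-460 - 409)) = (4 + √(-35 + 3*I*√2758/14))*(-4 + (-460 - 409)) = (4 + √(-35 + 3*I*√2758/14))*(-4 - 869) = (4 + √(-35 + 3*I*√2758/14))*(-873) = -3492 - 873*√(-35 + 3*I*√2758/14)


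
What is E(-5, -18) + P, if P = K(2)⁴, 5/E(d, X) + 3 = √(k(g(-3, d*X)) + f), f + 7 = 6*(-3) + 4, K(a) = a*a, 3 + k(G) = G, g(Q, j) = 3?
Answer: 511/2 - I*√21/6 ≈ 255.5 - 0.76376*I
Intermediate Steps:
k(G) = -3 + G
K(a) = a²
f = -21 (f = -7 + (6*(-3) + 4) = -7 + (-18 + 4) = -7 - 14 = -21)
E(d, X) = 5/(-3 + I*√21) (E(d, X) = 5/(-3 + √((-3 + 3) - 21)) = 5/(-3 + √(0 - 21)) = 5/(-3 + √(-21)) = 5/(-3 + I*√21))
P = 256 (P = (2²)⁴ = 4⁴ = 256)
E(-5, -18) + P = (-½ - I*√21/6) + 256 = 511/2 - I*√21/6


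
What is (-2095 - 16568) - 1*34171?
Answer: -52834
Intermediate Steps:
(-2095 - 16568) - 1*34171 = -18663 - 34171 = -52834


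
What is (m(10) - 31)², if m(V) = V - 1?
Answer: 484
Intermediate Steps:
m(V) = -1 + V
(m(10) - 31)² = ((-1 + 10) - 31)² = (9 - 31)² = (-22)² = 484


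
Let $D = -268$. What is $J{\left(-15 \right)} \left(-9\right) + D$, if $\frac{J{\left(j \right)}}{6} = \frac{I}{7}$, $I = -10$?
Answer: $- \frac{1336}{7} \approx -190.86$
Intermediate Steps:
$J{\left(j \right)} = - \frac{60}{7}$ ($J{\left(j \right)} = 6 \left(- \frac{10}{7}\right) = - \frac{60}{7}$)
$J{\left(-15 \right)} \left(-9\right) + D = \left(- \frac{60}{7}\right) \left(-9\right) - 268 = \frac{540}{7} - 268 = - \frac{1336}{7}$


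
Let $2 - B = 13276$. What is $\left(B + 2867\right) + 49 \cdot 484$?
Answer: $13309$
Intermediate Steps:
$B = -13274$ ($B = 2 - 13276 = -13274$)
$\left(B + 2867\right) + 49 \cdot 484 = \left(-13274 + 2867\right) + 49 \cdot 484 = -10407 + 23716 = 13309$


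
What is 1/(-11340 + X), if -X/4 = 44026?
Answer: -1/187444 ≈ -5.3349e-6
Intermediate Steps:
X = -176104 (X = -4*44026 = -176104)
1/(-11340 + X) = 1/(-11340 - 176104) = 1/(-187444) = -1/187444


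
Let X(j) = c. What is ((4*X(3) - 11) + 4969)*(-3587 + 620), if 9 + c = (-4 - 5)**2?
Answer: -15564882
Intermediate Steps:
c = 72 (c = -9 + (-4 - 5)**2 = -9 + (-9)**2 = -9 + 81 = 72)
X(j) = 72
((4*X(3) - 11) + 4969)*(-3587 + 620) = ((4*72 - 11) + 4969)*(-3587 + 620) = ((288 - 11) + 4969)*(-2967) = (277 + 4969)*(-2967) = 5246*(-2967) = -15564882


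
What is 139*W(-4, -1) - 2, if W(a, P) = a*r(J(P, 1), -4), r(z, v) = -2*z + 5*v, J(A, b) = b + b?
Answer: 13342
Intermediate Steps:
J(A, b) = 2*b
W(a, P) = -24*a (W(a, P) = a*(-4 + 5*(-4)) = a*(-2*2 - 20) = a*(-4 - 20) = a*(-24) = -24*a)
139*W(-4, -1) - 2 = 139*(-24*(-4)) - 2 = 139*96 - 2 = 13344 - 2 = 13342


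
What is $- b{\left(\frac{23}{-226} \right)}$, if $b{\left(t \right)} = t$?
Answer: $\frac{23}{226} \approx 0.10177$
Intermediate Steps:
$- b{\left(\frac{23}{-226} \right)} = - \frac{23}{-226} = - \frac{23 \left(-1\right)}{226} = \left(-1\right) \left(- \frac{23}{226}\right) = \frac{23}{226}$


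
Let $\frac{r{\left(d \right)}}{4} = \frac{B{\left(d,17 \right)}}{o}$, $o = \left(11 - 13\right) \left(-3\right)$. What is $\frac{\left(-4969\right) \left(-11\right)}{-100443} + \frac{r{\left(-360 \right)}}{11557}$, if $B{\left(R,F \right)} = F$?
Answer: $- \frac{90079387}{165831393} \approx -0.5432$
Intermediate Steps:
$o = 6$ ($o = \left(-2\right) \left(-3\right) = 6$)
$r{\left(d \right)} = \frac{34}{3}$ ($r{\left(d \right)} = 4 \cdot \frac{17}{6} = \frac{34}{3}$)
$\frac{\left(-4969\right) \left(-11\right)}{-100443} + \frac{r{\left(-360 \right)}}{11557} = \frac{\left(-4969\right) \left(-11\right)}{-100443} + \frac{34}{3 \cdot 11557} = 54659 \left(- \frac{1}{100443}\right) + \frac{34}{3} \cdot \frac{1}{11557} = - \frac{54659}{100443} + \frac{34}{34671} = - \frac{90079387}{165831393}$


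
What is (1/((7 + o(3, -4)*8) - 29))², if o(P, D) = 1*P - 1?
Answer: 1/36 ≈ 0.027778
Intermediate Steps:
o(P, D) = -1 + P (o(P, D) = P - 1 = -1 + P)
(1/((7 + o(3, -4)*8) - 29))² = (1/((7 + (-1 + 3)*8) - 29))² = (1/((7 + 2*8) - 29))² = (1/((7 + 16) - 29))² = (1/(23 - 29))² = (1/(-6))² = (-⅙)² = 1/36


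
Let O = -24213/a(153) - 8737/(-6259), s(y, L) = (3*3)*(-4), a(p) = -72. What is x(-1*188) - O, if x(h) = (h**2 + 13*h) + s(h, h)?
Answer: 4885972547/150216 ≈ 32526.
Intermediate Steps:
s(y, L) = -36 (s(y, L) = 9*(-4) = -36)
x(h) = -36 + h**2 + 13*h (x(h) = (h**2 + 13*h) - 36 = -36 + h**2 + 13*h)
O = 50726077/150216 (O = -24213/(-72) - 8737/(-6259) = -24213*(-1/72) - 8737*(-1/6259) = 8071/24 + 8737/6259 = 50726077/150216 ≈ 337.69)
x(-1*188) - O = (-36 + (-1*188)**2 + 13*(-1*188)) - 1*50726077/150216 = (-36 + (-188)**2 + 13*(-188)) - 50726077/150216 = (-36 + 35344 - 2444) - 50726077/150216 = 32864 - 50726077/150216 = 4885972547/150216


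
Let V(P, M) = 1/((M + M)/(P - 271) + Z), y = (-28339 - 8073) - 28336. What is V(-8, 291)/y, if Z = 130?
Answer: -93/770242208 ≈ -1.2074e-7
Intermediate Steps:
y = -64748 (y = -36412 - 28336 = -64748)
V(P, M) = 1/(130 + 2*M/(-271 + P)) (V(P, M) = 1/((M + M)/(P - 271) + 130) = 1/((2*M)/(-271 + P) + 130) = 1/(2*M/(-271 + P) + 130) = 1/(130 + 2*M/(-271 + P)))
V(-8, 291)/y = ((-271 - 8)/(2*(-17615 + 291 + 65*(-8))))/(-64748) = ((½)*(-279)/(-17615 + 291 - 520))*(-1/64748) = ((½)*(-279)/(-17844))*(-1/64748) = ((½)*(-1/17844)*(-279))*(-1/64748) = (93/11896)*(-1/64748) = -93/770242208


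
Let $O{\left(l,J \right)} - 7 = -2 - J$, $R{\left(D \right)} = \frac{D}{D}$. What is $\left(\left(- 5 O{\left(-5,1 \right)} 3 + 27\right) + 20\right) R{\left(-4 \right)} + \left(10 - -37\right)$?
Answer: $34$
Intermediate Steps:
$R{\left(D \right)} = 1$
$O{\left(l,J \right)} = 5 - J$ ($O{\left(l,J \right)} = 7 - \left(2 + J\right) = 5 - J$)
$\left(\left(- 5 O{\left(-5,1 \right)} 3 + 27\right) + 20\right) R{\left(-4 \right)} + \left(10 - -37\right) = \left(\left(- 5 \left(5 - 1\right) 3 + 27\right) + 20\right) 1 + \left(10 - -37\right) = \left(\left(- 5 \left(5 - 1\right) 3 + 27\right) + 20\right) 1 + \left(10 + 37\right) = \left(\left(\left(-5\right) 4 \cdot 3 + 27\right) + 20\right) 1 + 47 = \left(\left(\left(-20\right) 3 + 27\right) + 20\right) 1 + 47 = \left(\left(-60 + 27\right) + 20\right) 1 + 47 = \left(-33 + 20\right) 1 + 47 = \left(-13\right) 1 + 47 = -13 + 47 = 34$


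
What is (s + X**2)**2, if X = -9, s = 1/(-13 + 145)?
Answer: 114340249/17424 ≈ 6562.2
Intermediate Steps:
s = 1/132 ≈ 0.0075758
(s + X**2)**2 = (1/132 + (-9)**2)**2 = (1/132 + 81)**2 = (10693/132)**2 = 114340249/17424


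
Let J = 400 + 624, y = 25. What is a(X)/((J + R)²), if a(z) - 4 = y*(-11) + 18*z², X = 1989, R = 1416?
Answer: 71209907/5953600 ≈ 11.961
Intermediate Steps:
J = 1024
a(z) = -271 + 18*z² (a(z) = 4 + (25*(-11) + 18*z²) = 4 + (-275 + 18*z²) = -271 + 18*z²)
a(X)/((J + R)²) = (-271 + 18*1989²)/((1024 + 1416)²) = (-271 + 18*3956121)/(2440²) = (-271 + 71210178)/5953600 = 71209907*(1/5953600) = 71209907/5953600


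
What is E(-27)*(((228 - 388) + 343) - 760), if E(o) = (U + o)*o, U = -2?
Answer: -451791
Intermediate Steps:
E(o) = o*(-2 + o) (E(o) = (-2 + o)*o = o*(-2 + o))
E(-27)*(((228 - 388) + 343) - 760) = (-27*(-2 - 27))*(((228 - 388) + 343) - 760) = (-27*(-29))*((-160 + 343) - 760) = 783*(183 - 760) = 783*(-577) = -451791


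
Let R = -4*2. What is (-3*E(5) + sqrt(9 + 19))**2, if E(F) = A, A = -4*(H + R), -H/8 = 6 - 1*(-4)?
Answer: 1115164 - 4224*sqrt(7) ≈ 1.1040e+6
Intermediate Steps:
H = -80 (H = -8*(6 - 1*(-4)) = -8*(6 + 4) = -8*10 = -80)
R = -8
A = 352 (A = -4*(-80 - 8) = -4*(-88) = 352)
E(F) = 352
(-3*E(5) + sqrt(9 + 19))**2 = (-3*352 + sqrt(9 + 19))**2 = (-1056 + sqrt(28))**2 = (-1056 + 2*sqrt(7))**2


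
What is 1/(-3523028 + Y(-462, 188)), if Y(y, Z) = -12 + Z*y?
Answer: -1/3609896 ≈ -2.7702e-7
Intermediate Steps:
1/(-3523028 + Y(-462, 188)) = 1/(-3523028 + (-12 + 188*(-462))) = 1/(-3523028 + (-12 - 86856)) = 1/(-3523028 - 86868) = 1/(-3609896) = -1/3609896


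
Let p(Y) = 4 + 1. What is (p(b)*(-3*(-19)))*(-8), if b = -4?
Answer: -2280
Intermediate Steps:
p(Y) = 5
(p(b)*(-3*(-19)))*(-8) = (5*(-3*(-19)))*(-8) = (5*57)*(-8) = 285*(-8) = -2280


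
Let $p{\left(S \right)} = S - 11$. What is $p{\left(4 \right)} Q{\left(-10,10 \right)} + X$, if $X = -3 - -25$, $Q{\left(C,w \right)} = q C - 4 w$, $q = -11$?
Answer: $-468$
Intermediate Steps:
$Q{\left(C,w \right)} = - 11 C - 4 w$
$p{\left(S \right)} = -11 + S$
$X = 22$ ($X = -3 + 25 = 22$)
$p{\left(4 \right)} Q{\left(-10,10 \right)} + X = \left(-11 + 4\right) \left(\left(-11\right) \left(-10\right) - 40\right) + 22 = - 7 \left(110 - 40\right) + 22 = \left(-7\right) 70 + 22 = -490 + 22 = -468$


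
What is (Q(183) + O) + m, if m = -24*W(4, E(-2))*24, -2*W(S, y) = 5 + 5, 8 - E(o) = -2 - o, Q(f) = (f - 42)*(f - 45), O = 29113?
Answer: 51451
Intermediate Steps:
Q(f) = (-45 + f)*(-42 + f) (Q(f) = (-42 + f)*(-45 + f) = (-45 + f)*(-42 + f))
E(o) = 10 + o (E(o) = 8 - (-2 - o) = 8 + (2 + o) = 10 + o)
W(S, y) = -5 (W(S, y) = -(5 + 5)/2 = -½*10 = -5)
m = 2880 (m = -24*(-5)*24 = 120*24 = 2880)
(Q(183) + O) + m = ((1890 + 183² - 87*183) + 29113) + 2880 = ((1890 + 33489 - 15921) + 29113) + 2880 = (19458 + 29113) + 2880 = 48571 + 2880 = 51451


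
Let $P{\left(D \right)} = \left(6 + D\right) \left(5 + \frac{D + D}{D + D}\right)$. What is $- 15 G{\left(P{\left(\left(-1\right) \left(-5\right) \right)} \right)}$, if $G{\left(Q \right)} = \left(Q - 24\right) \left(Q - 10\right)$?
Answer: $-35280$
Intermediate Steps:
$P{\left(D \right)} = 36 + 6 D$ ($P{\left(D \right)} = \left(6 + D\right) \left(5 + \frac{2 D}{2 D}\right) = \left(6 + D\right) \left(5 + 2 D \frac{1}{2 D}\right) = \left(6 + D\right) \left(5 + 1\right) = \left(6 + D\right) 6 = 36 + 6 D$)
$G{\left(Q \right)} = \left(-24 + Q\right) \left(-10 + Q\right)$
$- 15 G{\left(P{\left(\left(-1\right) \left(-5\right) \right)} \right)} = - 15 \left(240 + \left(36 + 6 \left(\left(-1\right) \left(-5\right)\right)\right)^{2} - 34 \left(36 + 6 \left(\left(-1\right) \left(-5\right)\right)\right)\right) = - 15 \left(240 + \left(36 + 6 \cdot 5\right)^{2} - 34 \left(36 + 6 \cdot 5\right)\right) = - 15 \left(240 + \left(36 + 30\right)^{2} - 34 \left(36 + 30\right)\right) = - 15 \left(240 + 66^{2} - 2244\right) = - 15 \left(240 + 4356 - 2244\right) = \left(-15\right) 2352 = -35280$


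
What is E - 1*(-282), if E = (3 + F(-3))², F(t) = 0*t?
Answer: 291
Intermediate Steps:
F(t) = 0
E = 9 (E = (3 + 0)² = 3² = 9)
E - 1*(-282) = 9 - 1*(-282) = 9 + 282 = 291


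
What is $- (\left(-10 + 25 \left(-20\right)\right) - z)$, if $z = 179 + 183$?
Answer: $872$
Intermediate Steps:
$z = 362$
$- (\left(-10 + 25 \left(-20\right)\right) - z) = - (\left(-10 + 25 \left(-20\right)\right) - 362) = - (\left(-10 - 500\right) - 362) = - (-510 - 362) = \left(-1\right) \left(-872\right) = 872$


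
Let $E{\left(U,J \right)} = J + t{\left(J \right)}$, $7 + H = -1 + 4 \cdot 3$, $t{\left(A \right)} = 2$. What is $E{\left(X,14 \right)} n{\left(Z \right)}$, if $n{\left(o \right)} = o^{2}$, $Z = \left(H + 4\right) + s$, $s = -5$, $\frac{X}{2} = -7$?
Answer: $144$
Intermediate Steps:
$X = -14$ ($X = 2 \left(-7\right) = -14$)
$H = 4$ ($H = -7 + \left(-1 + 4 \cdot 3\right) = -7 + \left(-1 + 12\right) = -7 + 11 = 4$)
$Z = 3$ ($Z = \left(4 + 4\right) - 5 = 8 - 5 = 3$)
$E{\left(U,J \right)} = 2 + J$ ($E{\left(U,J \right)} = J + 2 = 2 + J$)
$E{\left(X,14 \right)} n{\left(Z \right)} = \left(2 + 14\right) 3^{2} = 16 \cdot 9 = 144$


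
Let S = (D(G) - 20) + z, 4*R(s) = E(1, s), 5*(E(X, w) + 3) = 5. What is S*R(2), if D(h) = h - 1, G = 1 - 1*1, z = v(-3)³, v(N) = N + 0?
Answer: 24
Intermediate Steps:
v(N) = N
E(X, w) = -2 (E(X, w) = -3 + (⅕)*5 = -3 + 1 = -2)
R(s) = -½ (R(s) = (¼)*(-2) = -½)
z = -27 (z = (-3)³ = -27)
G = 0 (G = 1 - 1 = 0)
D(h) = -1 + h
S = -48 (S = ((-1 + 0) - 20) - 27 = (-1 - 20) - 27 = -21 - 27 = -48)
S*R(2) = -48*(-½) = 24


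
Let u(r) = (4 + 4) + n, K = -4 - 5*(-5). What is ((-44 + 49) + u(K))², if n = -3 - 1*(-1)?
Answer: 121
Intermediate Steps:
n = -2 (n = -3 + 1 = -2)
K = 21 (K = -4 + 25 = 21)
u(r) = 6 (u(r) = (4 + 4) - 2 = 8 - 2 = 6)
((-44 + 49) + u(K))² = ((-44 + 49) + 6)² = (5 + 6)² = 11² = 121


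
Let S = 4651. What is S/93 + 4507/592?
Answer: 3172543/55056 ≈ 57.624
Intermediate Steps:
S/93 + 4507/592 = 4651/93 + 4507/592 = 3172543/55056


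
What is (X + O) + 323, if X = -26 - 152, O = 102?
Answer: 247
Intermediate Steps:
X = -178
(X + O) + 323 = (-178 + 102) + 323 = -76 + 323 = 247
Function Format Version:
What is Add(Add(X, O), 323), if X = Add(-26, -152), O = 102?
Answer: 247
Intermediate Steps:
X = -178
Add(Add(X, O), 323) = Add(Add(-178, 102), 323) = Add(-76, 323) = 247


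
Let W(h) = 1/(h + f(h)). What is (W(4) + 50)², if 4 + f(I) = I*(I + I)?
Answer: 2563201/1024 ≈ 2503.1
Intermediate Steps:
f(I) = -4 + 2*I² (f(I) = -4 + I*(I + I) = -4 + I*(2*I) = -4 + 2*I²)
W(h) = 1/(-4 + h + 2*h²) (W(h) = 1/(h + (-4 + 2*h²)) = 1/(-4 + h + 2*h²))
(W(4) + 50)² = (1/(-4 + 4 + 2*4²) + 50)² = (1/(-4 + 4 + 2*16) + 50)² = (1/(-4 + 4 + 32) + 50)² = (1/32 + 50)² = (1601/32)² = 2563201/1024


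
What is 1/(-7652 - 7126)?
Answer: -1/14778 ≈ -6.7668e-5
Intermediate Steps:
1/(-7652 - 7126) = 1/(-14778) = -1/14778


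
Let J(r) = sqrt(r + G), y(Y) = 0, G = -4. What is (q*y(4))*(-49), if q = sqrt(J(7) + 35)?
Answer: 0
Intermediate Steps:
J(r) = sqrt(-4 + r) (J(r) = sqrt(r - 4) = sqrt(-4 + r))
q = sqrt(35 + sqrt(3)) (q = sqrt(sqrt(-4 + 7) + 35) = sqrt(sqrt(3) + 35) = sqrt(35 + sqrt(3)) ≈ 6.0607)
(q*y(4))*(-49) = (sqrt(35 + sqrt(3))*0)*(-49) = 0*(-49) = 0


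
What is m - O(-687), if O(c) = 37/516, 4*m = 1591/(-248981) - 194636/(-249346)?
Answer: 975800242927/8008631718954 ≈ 0.12184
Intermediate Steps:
m = 24031978215/124164832852 (m = (1591/(-248981) - 194636/(-249346))/4 = (1591*(-1/248981) - 194636*(-1/249346))/4 = (-1591/248981 + 97318/124673)/4 = (¼)*(24031978215/31041208213) = 24031978215/124164832852 ≈ 0.19355)
O(c) = 37/516 (O(c) = 37*(1/516) = 37/516)
m - O(-687) = 24031978215/124164832852 - 1*37/516 = 24031978215/124164832852 - 37/516 = 975800242927/8008631718954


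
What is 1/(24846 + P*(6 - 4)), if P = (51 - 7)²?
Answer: 1/28718 ≈ 3.4821e-5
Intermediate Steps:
P = 1936 (P = 44² = 1936)
1/(24846 + P*(6 - 4)) = 1/(24846 + 1936*(6 - 4)) = 1/(24846 + 1936*2) = 1/(24846 + 3872) = 1/28718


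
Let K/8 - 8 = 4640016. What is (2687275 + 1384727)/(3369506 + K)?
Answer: 678667/6748283 ≈ 0.10057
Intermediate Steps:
K = 37120192 (K = 64 + 8*4640016 = 64 + 37120128 = 37120192)
(2687275 + 1384727)/(3369506 + K) = (2687275 + 1384727)/(3369506 + 37120192) = 4072002/40489698 = 4072002*(1/40489698) = 678667/6748283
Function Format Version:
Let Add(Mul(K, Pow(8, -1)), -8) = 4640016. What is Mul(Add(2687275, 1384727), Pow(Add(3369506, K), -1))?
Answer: Rational(678667, 6748283) ≈ 0.10057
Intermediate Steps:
K = 37120192 (K = Add(64, Mul(8, 4640016)) = Add(64, 37120128) = 37120192)
Mul(Add(2687275, 1384727), Pow(Add(3369506, K), -1)) = Mul(Add(2687275, 1384727), Pow(Add(3369506, 37120192), -1)) = Mul(4072002, Pow(40489698, -1)) = Mul(4072002, Rational(1, 40489698)) = Rational(678667, 6748283)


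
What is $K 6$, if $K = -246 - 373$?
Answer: $-3714$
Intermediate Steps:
$K = -619$
$K 6 = \left(-619\right) 6 = -3714$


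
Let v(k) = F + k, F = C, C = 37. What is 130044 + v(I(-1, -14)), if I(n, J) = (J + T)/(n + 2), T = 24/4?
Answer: 130073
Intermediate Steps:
F = 37
T = 6 (T = 24*(¼) = 6)
I(n, J) = (6 + J)/(2 + n) (I(n, J) = (J + 6)/(n + 2) = (6 + J)/(2 + n))
v(k) = 37 + k
130044 + v(I(-1, -14)) = 130044 + (37 + (6 - 14)/(2 - 1)) = 130044 + (37 - 8/1) = 130044 + (37 + 1*(-8)) = 130044 + (37 - 8) = 130044 + 29 = 130073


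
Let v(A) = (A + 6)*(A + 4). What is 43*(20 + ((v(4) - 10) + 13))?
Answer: 4429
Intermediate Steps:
v(A) = (4 + A)*(6 + A) (v(A) = (6 + A)*(4 + A) = (4 + A)*(6 + A))
43*(20 + ((v(4) - 10) + 13)) = 43*(20 + (((24 + 4**2 + 10*4) - 10) + 13)) = 43*(20 + (((24 + 16 + 40) - 10) + 13)) = 43*(20 + ((80 - 10) + 13)) = 43*(20 + (70 + 13)) = 43*(20 + 83) = 43*103 = 4429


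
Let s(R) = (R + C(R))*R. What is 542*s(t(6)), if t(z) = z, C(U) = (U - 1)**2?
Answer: 100812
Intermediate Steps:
C(U) = (-1 + U)**2
s(R) = R*(R + (-1 + R)**2) (s(R) = (R + (-1 + R)**2)*R = R*(R + (-1 + R)**2))
542*s(t(6)) = 542*(6*(6 + (-1 + 6)**2)) = 542*(6*(6 + 5**2)) = 542*(6*(6 + 25)) = 542*(6*31) = 542*186 = 100812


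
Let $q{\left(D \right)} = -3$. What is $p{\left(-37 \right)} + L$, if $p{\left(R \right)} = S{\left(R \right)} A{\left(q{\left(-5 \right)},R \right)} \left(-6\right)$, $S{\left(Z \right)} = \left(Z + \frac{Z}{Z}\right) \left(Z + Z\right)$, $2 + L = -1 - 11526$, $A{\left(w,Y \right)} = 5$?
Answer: $-91449$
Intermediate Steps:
$L = -11529$ ($L = -2 - 11527 = -11529$)
$S{\left(Z \right)} = 2 Z \left(1 + Z\right)$ ($S{\left(Z \right)} = \left(Z + 1\right) 2 Z = \left(1 + Z\right) 2 Z = 2 Z \left(1 + Z\right)$)
$p{\left(R \right)} = - 60 R \left(1 + R\right)$ ($p{\left(R \right)} = 2 R \left(1 + R\right) 5 \left(-6\right) = 10 R \left(1 + R\right) \left(-6\right) = - 60 R \left(1 + R\right)$)
$p{\left(-37 \right)} + L = \left(-60\right) \left(-37\right) \left(1 - 37\right) - 11529 = \left(-60\right) \left(-37\right) \left(-36\right) - 11529 = -79920 - 11529 = -91449$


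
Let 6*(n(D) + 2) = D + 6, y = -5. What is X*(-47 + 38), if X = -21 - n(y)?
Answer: 345/2 ≈ 172.50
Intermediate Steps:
n(D) = -1 + D/6 (n(D) = -2 + (D + 6)/6 = -2 + (6 + D)/6 = -2 + (1 + D/6) = -1 + D/6)
X = -115/6 (X = -21 - (-1 + (1/6)*(-5)) = -21 - (-1 - 5/6) = -21 - 1*(-11/6) = -21 + 11/6 = -115/6 ≈ -19.167)
X*(-47 + 38) = -115*(-47 + 38)/6 = -115/6*(-9) = 345/2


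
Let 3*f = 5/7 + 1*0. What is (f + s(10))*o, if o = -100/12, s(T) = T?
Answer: -5375/63 ≈ -85.318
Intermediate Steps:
f = 5/21 (f = (5/7 + 1*0)/3 = (5*(⅐) + 0)/3 = (5/7 + 0)/3 = (⅓)*(5/7) = 5/21 ≈ 0.23810)
o = -25/3 (o = -100*1/12 = -25/3 ≈ -8.3333)
(f + s(10))*o = (5/21 + 10)*(-25/3) = (215/21)*(-25/3) = -5375/63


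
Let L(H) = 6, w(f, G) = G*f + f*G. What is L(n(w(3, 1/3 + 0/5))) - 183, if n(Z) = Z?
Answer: -177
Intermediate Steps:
w(f, G) = 2*G*f (w(f, G) = G*f + G*f = 2*G*f)
L(n(w(3, 1/3 + 0/5))) - 183 = 6 - 183 = -177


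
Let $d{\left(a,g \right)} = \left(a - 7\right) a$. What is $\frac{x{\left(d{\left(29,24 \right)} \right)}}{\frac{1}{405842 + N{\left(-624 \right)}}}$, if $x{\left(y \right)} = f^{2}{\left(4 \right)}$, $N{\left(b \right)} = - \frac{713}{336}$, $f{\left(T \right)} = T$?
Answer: $\frac{136362199}{21} \approx 6.4934 \cdot 10^{6}$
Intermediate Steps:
$d{\left(a,g \right)} = a \left(-7 + a\right)$ ($d{\left(a,g \right)} = \left(-7 + a\right) a = a \left(-7 + a\right)$)
$N{\left(b \right)} = - \frac{713}{336}$ ($N{\left(b \right)} = \left(-713\right) \frac{1}{336} = - \frac{713}{336}$)
$x{\left(y \right)} = 16$ ($x{\left(y \right)} = 4^{2} = 16$)
$\frac{x{\left(d{\left(29,24 \right)} \right)}}{\frac{1}{405842 + N{\left(-624 \right)}}} = \frac{16}{\frac{1}{405842 - \frac{713}{336}}} = \frac{16}{\frac{1}{\frac{136362199}{336}}} = \frac{16}{\frac{336}{136362199}} = 16 \cdot \frac{136362199}{336} = \frac{136362199}{21}$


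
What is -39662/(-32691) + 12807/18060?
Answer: 378323119/196799820 ≈ 1.9224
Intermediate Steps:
-39662/(-32691) + 12807/18060 = -39662*(-1/32691) + 12807*(1/18060) = 39662/32691 + 4269/6020 = 378323119/196799820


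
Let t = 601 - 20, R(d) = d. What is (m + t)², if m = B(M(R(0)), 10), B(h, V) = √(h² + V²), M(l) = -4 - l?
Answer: 337677 + 2324*√29 ≈ 3.5019e+5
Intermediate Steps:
B(h, V) = √(V² + h²)
m = 2*√29 (m = √(10² + (-4 - 1*0)²) = √(100 + (-4 + 0)²) = √(100 + (-4)²) = √(100 + 16) = √116 = 2*√29 ≈ 10.770)
t = 581
(m + t)² = (2*√29 + 581)² = (581 + 2*√29)²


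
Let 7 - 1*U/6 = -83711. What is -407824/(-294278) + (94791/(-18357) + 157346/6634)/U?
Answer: 346496721003249715/250018744195557846 ≈ 1.3859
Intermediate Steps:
U = 502308 (U = 42 - 6*(-83711) = 42 + 502266 = 502308)
-407824/(-294278) + (94791/(-18357) + 157346/6634)/U = -407824/(-294278) + (94791/(-18357) + 157346/6634)/502308 = -407824*(-1/294278) + (94791*(-1/18357) + 157346*(1/6634))*(1/502308) = 203912/147139 + (-31597/6119 + 78673/3317)*(1/502308) = 203912/147139 + (376592838/20296723)*(1/502308) = 203912/147139 + 62765473/1699201056114 = 346496721003249715/250018744195557846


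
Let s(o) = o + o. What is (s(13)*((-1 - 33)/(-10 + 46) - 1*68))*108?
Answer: -193596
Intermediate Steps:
s(o) = 2*o
(s(13)*((-1 - 33)/(-10 + 46) - 1*68))*108 = ((2*13)*((-1 - 33)/(-10 + 46) - 1*68))*108 = (26*(-34/36 - 68))*108 = (26*(-34*1/36 - 68))*108 = (26*(-17/18 - 68))*108 = (26*(-1241/18))*108 = -16133/9*108 = -193596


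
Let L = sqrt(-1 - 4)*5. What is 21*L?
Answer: 105*I*sqrt(5) ≈ 234.79*I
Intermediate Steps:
L = 5*I*sqrt(5) (L = sqrt(-5)*5 = (I*sqrt(5))*5 = 5*I*sqrt(5) ≈ 11.18*I)
21*L = 21*(5*I*sqrt(5)) = 105*I*sqrt(5)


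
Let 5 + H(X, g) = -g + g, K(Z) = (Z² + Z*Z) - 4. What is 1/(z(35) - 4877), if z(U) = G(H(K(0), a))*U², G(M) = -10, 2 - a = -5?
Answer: -1/17127 ≈ -5.8387e-5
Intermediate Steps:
a = 7 (a = 2 - 1*(-5) = 2 + 5 = 7)
K(Z) = -4 + 2*Z² (K(Z) = (Z² + Z²) - 4 = 2*Z² - 4 = -4 + 2*Z²)
H(X, g) = -5 (H(X, g) = -5 + (-g + g) = -5 + 0 = -5)
z(U) = -10*U²
1/(z(35) - 4877) = 1/(-10*35² - 4877) = 1/(-10*1225 - 4877) = 1/(-12250 - 4877) = 1/(-17127) = -1/17127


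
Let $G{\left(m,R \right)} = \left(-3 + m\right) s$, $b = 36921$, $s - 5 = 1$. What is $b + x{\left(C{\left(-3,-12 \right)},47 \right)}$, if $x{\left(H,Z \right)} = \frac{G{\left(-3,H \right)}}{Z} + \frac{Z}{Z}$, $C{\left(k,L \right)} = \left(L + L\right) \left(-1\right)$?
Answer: $\frac{1735298}{47} \approx 36921.0$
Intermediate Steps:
$s = 6$ ($s = 5 + 1 = 6$)
$C{\left(k,L \right)} = - 2 L$ ($C{\left(k,L \right)} = 2 L \left(-1\right) = - 2 L$)
$G{\left(m,R \right)} = -18 + 6 m$ ($G{\left(m,R \right)} = \left(-3 + m\right) 6 = -18 + 6 m$)
$x{\left(H,Z \right)} = 1 - \frac{36}{Z}$ ($x{\left(H,Z \right)} = \frac{-18 + 6 \left(-3\right)}{Z} + \frac{Z}{Z} = \frac{-18 - 18}{Z} + 1 = - \frac{36}{Z} + 1 = 1 - \frac{36}{Z}$)
$b + x{\left(C{\left(-3,-12 \right)},47 \right)} = 36921 + \frac{-36 + 47}{47} = 36921 + \frac{1}{47} \cdot 11 = 36921 + \frac{11}{47} = \frac{1735298}{47}$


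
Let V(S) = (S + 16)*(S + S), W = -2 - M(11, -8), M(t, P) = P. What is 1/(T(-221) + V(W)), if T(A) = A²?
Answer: 1/49105 ≈ 2.0365e-5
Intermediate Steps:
W = 6 (W = -2 - 1*(-8) = -2 + 8 = 6)
V(S) = 2*S*(16 + S) (V(S) = (16 + S)*(2*S) = 2*S*(16 + S))
1/(T(-221) + V(W)) = 1/((-221)² + 2*6*(16 + 6)) = 1/(48841 + 2*6*22) = 1/(48841 + 264) = 1/49105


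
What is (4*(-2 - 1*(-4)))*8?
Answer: 64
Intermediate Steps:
(4*(-2 - 1*(-4)))*8 = (4*(-2 + 4))*8 = (4*2)*8 = 8*8 = 64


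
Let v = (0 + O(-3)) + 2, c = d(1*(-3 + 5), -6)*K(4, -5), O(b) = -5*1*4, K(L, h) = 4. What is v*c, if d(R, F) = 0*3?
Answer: 0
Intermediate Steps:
d(R, F) = 0
O(b) = -20 (O(b) = -5*4 = -20)
c = 0 (c = 0*4 = 0)
v = -18 (v = (0 - 20) + 2 = -20 + 2 = -18)
v*c = -18*0 = 0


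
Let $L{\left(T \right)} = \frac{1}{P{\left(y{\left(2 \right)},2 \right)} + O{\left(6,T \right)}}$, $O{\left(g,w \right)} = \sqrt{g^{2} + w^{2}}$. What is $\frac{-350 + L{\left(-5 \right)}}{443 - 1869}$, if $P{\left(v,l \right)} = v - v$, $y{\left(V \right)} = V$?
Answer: $\frac{175}{713} - \frac{\sqrt{61}}{86986} \approx 0.24535$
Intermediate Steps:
$P{\left(v,l \right)} = 0$
$L{\left(T \right)} = \frac{1}{\sqrt{36 + T^{2}}}$ ($L{\left(T \right)} = \frac{1}{0 + \sqrt{6^{2} + T^{2}}} = \frac{1}{0 + \sqrt{36 + T^{2}}} = \frac{1}{\sqrt{36 + T^{2}}}$)
$\frac{-350 + L{\left(-5 \right)}}{443 - 1869} = \frac{-350 + \frac{1}{\sqrt{36 + \left(-5\right)^{2}}}}{443 - 1869} = \frac{-350 + \frac{1}{\sqrt{36 + 25}}}{-1426} = \left(-350 + \frac{1}{\sqrt{61}}\right) \left(- \frac{1}{1426}\right) = \left(-350 + \frac{\sqrt{61}}{61}\right) \left(- \frac{1}{1426}\right) = \frac{175}{713} - \frac{\sqrt{61}}{86986}$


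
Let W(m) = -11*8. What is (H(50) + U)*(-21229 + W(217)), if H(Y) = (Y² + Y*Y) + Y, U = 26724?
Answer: -677326358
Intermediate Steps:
H(Y) = Y + 2*Y² (H(Y) = (Y² + Y²) + Y = 2*Y² + Y = Y + 2*Y²)
W(m) = -88
(H(50) + U)*(-21229 + W(217)) = (50*(1 + 2*50) + 26724)*(-21229 - 88) = (50*(1 + 100) + 26724)*(-21317) = (50*101 + 26724)*(-21317) = (5050 + 26724)*(-21317) = 31774*(-21317) = -677326358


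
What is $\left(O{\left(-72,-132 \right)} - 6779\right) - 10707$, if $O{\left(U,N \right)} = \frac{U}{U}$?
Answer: $-17485$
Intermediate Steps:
$O{\left(U,N \right)} = 1$
$\left(O{\left(-72,-132 \right)} - 6779\right) - 10707 = \left(1 - 6779\right) - 10707 = -6778 - 10707 = -17485$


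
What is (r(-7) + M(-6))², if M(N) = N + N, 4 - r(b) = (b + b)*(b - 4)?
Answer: 26244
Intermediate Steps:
r(b) = 4 - 2*b*(-4 + b) (r(b) = 4 - (b + b)*(b - 4) = 4 - 2*b*(-4 + b))
M(N) = 2*N
(r(-7) + M(-6))² = ((4 - 2*(-7)² + 8*(-7)) + 2*(-6))² = ((4 - 2*49 - 56) - 12)² = ((4 - 98 - 56) - 12)² = (-150 - 12)² = (-162)² = 26244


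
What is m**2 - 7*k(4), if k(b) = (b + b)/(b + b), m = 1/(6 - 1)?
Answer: -174/25 ≈ -6.9600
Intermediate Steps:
m = 1/5 ≈ 0.20000
k(b) = 1 (k(b) = (2*b)/((2*b)) = (2*b)*(1/(2*b)) = 1)
m**2 - 7*k(4) = (1/5)**2 - 7*1 = 1/25 - 7 = -174/25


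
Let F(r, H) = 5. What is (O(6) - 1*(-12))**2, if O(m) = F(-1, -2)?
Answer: 289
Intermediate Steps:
O(m) = 5
(O(6) - 1*(-12))**2 = (5 - 1*(-12))**2 = (5 + 12)**2 = 17**2 = 289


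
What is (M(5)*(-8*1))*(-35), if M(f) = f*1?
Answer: 1400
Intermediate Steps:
M(f) = f
(M(5)*(-8*1))*(-35) = (5*(-8*1))*(-35) = (5*(-8))*(-35) = -40*(-35) = 1400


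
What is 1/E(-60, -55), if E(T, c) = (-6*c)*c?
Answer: -1/18150 ≈ -5.5096e-5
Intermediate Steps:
E(T, c) = -6*c²
1/E(-60, -55) = 1/(-6*(-55)²) = 1/(-6*3025) = 1/(-18150) = -1/18150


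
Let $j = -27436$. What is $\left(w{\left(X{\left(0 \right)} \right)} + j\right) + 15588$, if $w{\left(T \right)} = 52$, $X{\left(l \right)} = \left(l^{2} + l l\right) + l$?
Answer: $-11796$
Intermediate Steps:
$X{\left(l \right)} = l + 2 l^{2}$ ($X{\left(l \right)} = \left(l^{2} + l^{2}\right) + l = 2 l^{2} + l = l + 2 l^{2}$)
$\left(w{\left(X{\left(0 \right)} \right)} + j\right) + 15588 = \left(52 - 27436\right) + 15588 = -27384 + 15588 = -11796$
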